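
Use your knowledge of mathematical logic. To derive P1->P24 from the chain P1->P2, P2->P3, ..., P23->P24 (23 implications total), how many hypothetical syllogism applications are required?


With 23 implications in a chain connecting 24 propositions:
P1->P2, P2->P3, ..., P23->P24
Steps needed = (number of implications) - 1 = 23 - 1 = 22

22


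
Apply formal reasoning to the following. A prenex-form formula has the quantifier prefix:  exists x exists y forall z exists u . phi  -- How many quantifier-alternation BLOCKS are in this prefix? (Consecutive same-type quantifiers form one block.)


Quantifier-type sequence: E E A E  (A=forall, E=exists)
Group into maximal same-type runs:
  Ex2 | Ax1 | Ex1
Number of blocks = 3

3


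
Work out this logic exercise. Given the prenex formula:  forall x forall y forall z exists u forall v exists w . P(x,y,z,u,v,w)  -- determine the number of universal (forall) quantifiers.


Quantifier prefix: forall x forall y forall z exists u forall v exists w
Mark each quantifier type:
  U U U E U E
Universal count = 4, Existential count = 2
Asked for universal (forall) quantifiers: 4

4


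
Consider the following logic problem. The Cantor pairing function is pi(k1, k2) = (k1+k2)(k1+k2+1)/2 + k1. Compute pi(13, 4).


k1 + k2 = 17
(k1+k2)(k1+k2+1)/2 = 17 * 18 / 2 = 153
pi = 153 + 13 = 166

166


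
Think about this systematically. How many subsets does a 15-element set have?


The power set of a set with n elements has 2^n elements.
|P(S)| = 2^15 = 32768

32768


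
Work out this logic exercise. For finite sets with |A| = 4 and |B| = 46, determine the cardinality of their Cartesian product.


The Cartesian product A x B contains all ordered pairs (a, b).
|A x B| = |A| * |B| = 4 * 46 = 184

184


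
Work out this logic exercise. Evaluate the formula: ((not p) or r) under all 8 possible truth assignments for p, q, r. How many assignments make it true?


Check all 8 assignments:
p=0, q=0, r=0: 1
p=0, q=0, r=1: 1
p=0, q=1, r=0: 1
p=0, q=1, r=1: 1
p=1, q=0, r=0: 0
p=1, q=0, r=1: 1
p=1, q=1, r=0: 0
p=1, q=1, r=1: 1
Count of True = 6

6


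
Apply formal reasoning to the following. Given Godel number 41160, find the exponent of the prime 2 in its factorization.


Factorize 41160 by dividing by 2 repeatedly.
Division steps: 2 divides 41160 exactly 3 time(s).
Exponent of 2 = 3

3


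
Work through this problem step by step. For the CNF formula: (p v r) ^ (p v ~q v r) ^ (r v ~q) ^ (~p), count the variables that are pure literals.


Check each variable for pure literal status:
p: mixed (not pure)
q: pure negative
r: pure positive
Pure literal count = 2

2


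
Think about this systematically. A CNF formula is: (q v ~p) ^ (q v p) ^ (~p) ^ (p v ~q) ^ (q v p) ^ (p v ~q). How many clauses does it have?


A CNF formula is a conjunction of clauses.
Clauses are separated by ^.
Counting the conjuncts: 6 clauses.

6


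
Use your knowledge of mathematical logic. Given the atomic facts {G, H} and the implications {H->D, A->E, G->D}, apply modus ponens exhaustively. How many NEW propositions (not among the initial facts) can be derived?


Initial facts: {G, H}
Apply modus ponens to closure:
  H and H->D  =>  D
Final known: {D, G, H}
New propositions: {D}
Count = 1

1


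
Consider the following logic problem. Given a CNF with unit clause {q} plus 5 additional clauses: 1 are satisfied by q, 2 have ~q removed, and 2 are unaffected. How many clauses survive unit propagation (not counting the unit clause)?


Satisfied (removed): 1
Shortened (remain): 2
Unchanged (remain): 2
Remaining = 2 + 2 = 4

4


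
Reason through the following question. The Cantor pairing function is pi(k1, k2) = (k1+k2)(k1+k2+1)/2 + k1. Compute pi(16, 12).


k1 + k2 = 28
(k1+k2)(k1+k2+1)/2 = 28 * 29 / 2 = 406
pi = 406 + 16 = 422

422


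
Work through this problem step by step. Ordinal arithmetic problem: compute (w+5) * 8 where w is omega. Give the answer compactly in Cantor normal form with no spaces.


Compute (w+5) * 8.
Ordinal * is associative and left-distributive over +, but NOT commutative; for finite n>1, n*w = w but w*n stays w*n.
(w+5) * 8 = (w+5) repeated 8 times. Each intermediate +5 is absorbed by the following w; only the last survives: w*8+5.
Result = w*8+5

w*8+5


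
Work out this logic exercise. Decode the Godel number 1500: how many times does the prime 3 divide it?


Factorize 1500 by dividing by 3 repeatedly.
Division steps: 3 divides 1500 exactly 1 time(s).
Exponent of 3 = 1

1


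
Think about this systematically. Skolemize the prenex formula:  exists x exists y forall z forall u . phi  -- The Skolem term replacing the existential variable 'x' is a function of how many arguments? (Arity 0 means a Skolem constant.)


Quantifier prefix: exists x exists y forall z forall u
'x' is existentially quantified at position 1.
No universal quantifiers precede it.
Skolem function arity = 0 (a Skolem constant)

0


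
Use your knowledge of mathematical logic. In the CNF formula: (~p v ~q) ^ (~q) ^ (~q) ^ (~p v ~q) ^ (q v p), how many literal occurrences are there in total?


Counting literals in each clause:
Clause 1: 2 literal(s)
Clause 2: 1 literal(s)
Clause 3: 1 literal(s)
Clause 4: 2 literal(s)
Clause 5: 2 literal(s)
Total = 8

8


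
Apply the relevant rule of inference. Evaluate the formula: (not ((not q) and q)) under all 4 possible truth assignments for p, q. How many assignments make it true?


Check all 4 assignments:
p=0, q=0: 1
p=0, q=1: 1
p=1, q=0: 1
p=1, q=1: 1
Count of True = 4

4


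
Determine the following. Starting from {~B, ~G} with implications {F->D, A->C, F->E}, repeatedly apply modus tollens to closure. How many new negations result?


Initial negated facts: {~B, ~G}
Apply modus tollens to closure:
  (no implication fires)
Final negated: {~B, ~G}
New negations: {(none)}
Count = 0

0


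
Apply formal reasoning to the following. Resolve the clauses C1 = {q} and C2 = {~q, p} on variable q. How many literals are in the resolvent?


Remove q from C1 and ~q from C2.
C1 remainder: {}
C2 remainder: {p}
Union (resolvent): {p}
Resolvent has 1 literal(s).

1


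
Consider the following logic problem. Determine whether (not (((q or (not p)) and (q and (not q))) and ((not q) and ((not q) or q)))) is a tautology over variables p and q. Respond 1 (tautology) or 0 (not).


Check all 4 assignments:
p=0, q=0: 1
p=0, q=1: 1
p=1, q=0: 1
p=1, q=1: 1
Satisfying count = 4/4.
Tautology iff count = 4: yes.

1


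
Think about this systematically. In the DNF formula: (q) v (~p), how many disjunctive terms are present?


A DNF formula is a disjunction of terms (conjunctions).
Terms are separated by v.
Counting the disjuncts: 2 terms.

2


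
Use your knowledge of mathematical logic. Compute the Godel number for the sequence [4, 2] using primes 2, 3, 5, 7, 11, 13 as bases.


Encode each element as an exponent of the corresponding prime:
  2^4 = 16
  3^2 = 9
Product = 16 * 9 = 144

144


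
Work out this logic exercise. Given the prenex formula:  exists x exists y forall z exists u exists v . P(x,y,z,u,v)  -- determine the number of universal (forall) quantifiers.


Quantifier prefix: exists x exists y forall z exists u exists v
Mark each quantifier type:
  E E U E E
Universal count = 1, Existential count = 4
Asked for universal (forall) quantifiers: 1

1


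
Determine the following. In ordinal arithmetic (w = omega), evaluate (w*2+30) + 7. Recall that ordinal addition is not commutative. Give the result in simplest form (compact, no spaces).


Compute (w*2+30) + 7.
Ordinal + is associative but NOT commutative; for finite n>0, n + w = w but w + n stays w+n.
By associativity: (w*2+30) + 7 = w*2 + (30+7) = w*2+37.
Result = w*2+37

w*2+37


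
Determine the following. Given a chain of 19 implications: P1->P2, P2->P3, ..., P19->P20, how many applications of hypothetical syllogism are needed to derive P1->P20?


With 19 implications in a chain connecting 20 propositions:
P1->P2, P2->P3, ..., P19->P20
Steps needed = (number of implications) - 1 = 19 - 1 = 18

18


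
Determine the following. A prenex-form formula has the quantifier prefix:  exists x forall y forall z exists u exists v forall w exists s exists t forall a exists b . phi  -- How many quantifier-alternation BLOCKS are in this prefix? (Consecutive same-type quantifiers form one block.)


Quantifier-type sequence: E A A E E A E E A E  (A=forall, E=exists)
Group into maximal same-type runs:
  Ex1 | Ax2 | Ex2 | Ax1 | Ex2 | Ax1 | Ex1
Number of blocks = 7

7


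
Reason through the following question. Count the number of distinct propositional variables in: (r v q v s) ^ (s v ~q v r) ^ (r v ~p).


Identify each variable that appears in the formula.
Variables found: p, q, r, s
Count = 4

4


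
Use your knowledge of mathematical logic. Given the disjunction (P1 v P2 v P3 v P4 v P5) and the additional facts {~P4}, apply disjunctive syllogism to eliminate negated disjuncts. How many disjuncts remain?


Original disjuncts (5): P1, P2, P3, P4, P5
Negated (eliminate): ~P4
Remaining disjuncts: P1, P2, P3, P5
Count = 5 - 1 = 4

4


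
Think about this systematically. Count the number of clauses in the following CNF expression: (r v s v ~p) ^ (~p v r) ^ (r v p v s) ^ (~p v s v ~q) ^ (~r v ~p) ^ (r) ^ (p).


A CNF formula is a conjunction of clauses.
Clauses are separated by ^.
Counting the conjuncts: 7 clauses.

7


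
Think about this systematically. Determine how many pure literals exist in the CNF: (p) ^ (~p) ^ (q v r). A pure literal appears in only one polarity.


Check each variable for pure literal status:
p: mixed (not pure)
q: pure positive
r: pure positive
Pure literal count = 2

2


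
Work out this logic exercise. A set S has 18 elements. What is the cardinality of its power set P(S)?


The power set of a set with n elements has 2^n elements.
|P(S)| = 2^18 = 262144

262144


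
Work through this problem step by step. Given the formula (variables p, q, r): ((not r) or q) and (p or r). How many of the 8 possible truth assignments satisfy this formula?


Evaluate all 8 assignments for p, q, r:
p=0, q=0, r=0: 0
p=0, q=0, r=1: 0
p=0, q=1, r=0: 0
p=0, q=1, r=1: 1
p=1, q=0, r=0: 1
p=1, q=0, r=1: 0
p=1, q=1, r=0: 1
p=1, q=1, r=1: 1
Satisfying count = 4

4


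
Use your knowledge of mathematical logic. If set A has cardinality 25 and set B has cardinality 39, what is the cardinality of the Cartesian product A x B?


The Cartesian product A x B contains all ordered pairs (a, b).
|A x B| = |A| * |B| = 25 * 39 = 975

975


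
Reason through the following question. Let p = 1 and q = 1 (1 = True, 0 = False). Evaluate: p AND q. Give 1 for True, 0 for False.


p = 1, q = 1
Operation: p AND q
Evaluate: 1 AND 1 = 1

1


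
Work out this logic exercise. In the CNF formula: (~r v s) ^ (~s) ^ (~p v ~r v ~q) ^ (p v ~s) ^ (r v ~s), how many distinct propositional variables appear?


Identify each variable that appears in the formula.
Variables found: p, q, r, s
Count = 4

4


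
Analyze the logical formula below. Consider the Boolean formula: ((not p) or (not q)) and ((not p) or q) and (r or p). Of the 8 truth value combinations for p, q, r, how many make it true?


Evaluate all 8 assignments for p, q, r:
p=0, q=0, r=0: 0
p=0, q=0, r=1: 1
p=0, q=1, r=0: 0
p=0, q=1, r=1: 1
p=1, q=0, r=0: 0
p=1, q=0, r=1: 0
p=1, q=1, r=0: 0
p=1, q=1, r=1: 0
Satisfying count = 2

2


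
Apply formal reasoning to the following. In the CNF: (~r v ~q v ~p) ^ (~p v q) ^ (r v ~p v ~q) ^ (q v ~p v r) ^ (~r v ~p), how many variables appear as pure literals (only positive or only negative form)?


Check each variable for pure literal status:
p: pure negative
q: mixed (not pure)
r: mixed (not pure)
Pure literal count = 1

1


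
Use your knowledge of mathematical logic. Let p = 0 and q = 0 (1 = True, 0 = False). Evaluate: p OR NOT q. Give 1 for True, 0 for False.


p = 0, q = 0
Operation: p OR NOT q
Evaluate: 0 OR NOT 0 = 1

1


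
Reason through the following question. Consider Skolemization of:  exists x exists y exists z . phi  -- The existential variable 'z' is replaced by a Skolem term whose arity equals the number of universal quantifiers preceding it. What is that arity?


Quantifier prefix: exists x exists y exists z
'z' is existentially quantified at position 3.
No universal quantifiers precede it.
Skolem function arity = 0 (a Skolem constant)

0


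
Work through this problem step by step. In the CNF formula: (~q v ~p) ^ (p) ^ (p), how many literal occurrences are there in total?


Counting literals in each clause:
Clause 1: 2 literal(s)
Clause 2: 1 literal(s)
Clause 3: 1 literal(s)
Total = 4

4


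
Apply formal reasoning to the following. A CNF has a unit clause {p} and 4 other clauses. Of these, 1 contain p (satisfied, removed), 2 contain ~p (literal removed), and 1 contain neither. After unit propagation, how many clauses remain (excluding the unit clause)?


Satisfied (removed): 1
Shortened (remain): 2
Unchanged (remain): 1
Remaining = 2 + 1 = 3

3


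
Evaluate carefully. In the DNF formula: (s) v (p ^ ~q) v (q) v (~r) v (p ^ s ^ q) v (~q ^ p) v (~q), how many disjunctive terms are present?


A DNF formula is a disjunction of terms (conjunctions).
Terms are separated by v.
Counting the disjuncts: 7 terms.

7


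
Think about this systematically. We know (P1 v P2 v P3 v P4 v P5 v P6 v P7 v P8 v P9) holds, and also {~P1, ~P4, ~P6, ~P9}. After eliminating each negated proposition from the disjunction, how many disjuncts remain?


Original disjuncts (9): P1, P2, P3, P4, P5, P6, P7, P8, P9
Negated (eliminate): ~P1, ~P4, ~P6, ~P9
Remaining disjuncts: P2, P3, P5, P7, P8
Count = 9 - 4 = 5

5


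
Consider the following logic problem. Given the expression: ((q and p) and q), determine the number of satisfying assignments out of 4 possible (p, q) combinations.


Check all 4 assignments:
p=0, q=0: 0
p=0, q=1: 0
p=1, q=0: 0
p=1, q=1: 1
Count of True = 1

1


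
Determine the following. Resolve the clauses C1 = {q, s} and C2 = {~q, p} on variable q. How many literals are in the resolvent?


Remove q from C1 and ~q from C2.
C1 remainder: {s}
C2 remainder: {p}
Union (resolvent): {p, s}
Resolvent has 2 literal(s).

2


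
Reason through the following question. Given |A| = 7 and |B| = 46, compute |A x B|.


The Cartesian product A x B contains all ordered pairs (a, b).
|A x B| = |A| * |B| = 7 * 46 = 322

322


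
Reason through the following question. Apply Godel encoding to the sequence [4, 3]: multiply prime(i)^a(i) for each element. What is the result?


Encode each element as an exponent of the corresponding prime:
  2^4 = 16
  3^3 = 27
Product = 16 * 27 = 432

432


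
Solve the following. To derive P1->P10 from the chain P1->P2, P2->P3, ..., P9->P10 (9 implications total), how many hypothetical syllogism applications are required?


With 9 implications in a chain connecting 10 propositions:
P1->P2, P2->P3, ..., P9->P10
Steps needed = (number of implications) - 1 = 9 - 1 = 8

8


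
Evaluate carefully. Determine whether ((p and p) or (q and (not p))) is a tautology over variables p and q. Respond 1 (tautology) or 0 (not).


Check all 4 assignments:
p=0, q=0: 0
p=0, q=1: 1
p=1, q=0: 1
p=1, q=1: 1
Satisfying count = 3/4.
Tautology iff count = 4: no.

0


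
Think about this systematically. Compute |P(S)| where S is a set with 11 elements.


The power set of a set with n elements has 2^n elements.
|P(S)| = 2^11 = 2048

2048


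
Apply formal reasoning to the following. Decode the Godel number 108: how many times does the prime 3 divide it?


Factorize 108 by dividing by 3 repeatedly.
Division steps: 3 divides 108 exactly 3 time(s).
Exponent of 3 = 3

3


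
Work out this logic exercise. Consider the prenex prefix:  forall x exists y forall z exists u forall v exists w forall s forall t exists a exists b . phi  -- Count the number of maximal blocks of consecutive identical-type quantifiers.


Quantifier-type sequence: A E A E A E A A E E  (A=forall, E=exists)
Group into maximal same-type runs:
  Ax1 | Ex1 | Ax1 | Ex1 | Ax1 | Ex1 | Ax2 | Ex2
Number of blocks = 8

8


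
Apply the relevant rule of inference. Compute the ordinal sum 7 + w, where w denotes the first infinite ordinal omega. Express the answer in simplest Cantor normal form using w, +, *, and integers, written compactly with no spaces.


Compute 7 + w.
Ordinal + is associative but NOT commutative; for finite n>0, n + w = w but w + n stays w+n.
Any finite left addend is absorbed by w on the right: 7 + w = w.
Result = w

w


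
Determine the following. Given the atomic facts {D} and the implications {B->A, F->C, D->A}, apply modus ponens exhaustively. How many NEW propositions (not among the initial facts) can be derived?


Initial facts: {D}
Apply modus ponens to closure:
  D and D->A  =>  A
Final known: {A, D}
New propositions: {A}
Count = 1

1


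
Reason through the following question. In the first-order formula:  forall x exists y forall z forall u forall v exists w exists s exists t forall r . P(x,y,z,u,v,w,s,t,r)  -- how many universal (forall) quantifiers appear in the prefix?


Quantifier prefix: forall x exists y forall z forall u forall v exists w exists s exists t forall r
Mark each quantifier type:
  U E U U U E E E U
Universal count = 5, Existential count = 4
Asked for universal (forall) quantifiers: 5

5


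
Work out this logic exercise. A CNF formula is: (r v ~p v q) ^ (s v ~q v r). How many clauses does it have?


A CNF formula is a conjunction of clauses.
Clauses are separated by ^.
Counting the conjuncts: 2 clauses.

2


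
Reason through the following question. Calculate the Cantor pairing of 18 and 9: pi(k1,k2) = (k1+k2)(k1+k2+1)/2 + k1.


k1 + k2 = 27
(k1+k2)(k1+k2+1)/2 = 27 * 28 / 2 = 378
pi = 378 + 18 = 396

396


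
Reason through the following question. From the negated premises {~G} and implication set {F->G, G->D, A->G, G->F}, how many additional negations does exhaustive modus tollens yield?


Initial negated facts: {~G}
Apply modus tollens to closure:
  ~G and F->G  =>  ~F
  ~G and A->G  =>  ~A
Final negated: {~A, ~F, ~G}
New negations: {~A, ~F}
Count = 2

2


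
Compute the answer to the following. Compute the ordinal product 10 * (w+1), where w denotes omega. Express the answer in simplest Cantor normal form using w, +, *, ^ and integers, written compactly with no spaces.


Compute 10 * (w+1).
Ordinal * is associative and left-distributive over +, but NOT commutative; for finite n>1, n*w = w but w*n stays w*n.
By left-distributivity: 10 * (w+1) = 10*w + 10*1 = w + 10 = w+10.
Result = w+10

w+10


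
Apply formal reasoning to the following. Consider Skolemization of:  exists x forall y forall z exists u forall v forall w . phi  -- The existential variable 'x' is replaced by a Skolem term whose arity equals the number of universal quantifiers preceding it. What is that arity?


Quantifier prefix: exists x forall y forall z exists u forall v forall w
'x' is existentially quantified at position 1.
No universal quantifiers precede it.
Skolem function arity = 0 (a Skolem constant)

0


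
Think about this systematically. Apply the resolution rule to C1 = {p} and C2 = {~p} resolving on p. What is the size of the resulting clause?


Remove p from C1 and ~p from C2.
C1 remainder: {}
C2 remainder: {}
Union (resolvent): {} (empty clause)
Resolvent has 0 literal(s).

0


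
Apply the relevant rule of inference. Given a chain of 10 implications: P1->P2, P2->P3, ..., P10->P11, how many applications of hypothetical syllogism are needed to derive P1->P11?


With 10 implications in a chain connecting 11 propositions:
P1->P2, P2->P3, ..., P10->P11
Steps needed = (number of implications) - 1 = 10 - 1 = 9

9


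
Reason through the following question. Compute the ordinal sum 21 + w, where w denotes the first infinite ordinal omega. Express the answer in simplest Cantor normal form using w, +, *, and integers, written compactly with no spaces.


Compute 21 + w.
Ordinal + is associative but NOT commutative; for finite n>0, n + w = w but w + n stays w+n.
Any finite left addend is absorbed by w on the right: 21 + w = w.
Result = w

w


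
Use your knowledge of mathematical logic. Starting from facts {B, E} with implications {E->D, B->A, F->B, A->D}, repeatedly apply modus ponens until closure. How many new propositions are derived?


Initial facts: {B, E}
Apply modus ponens to closure:
  E and E->D  =>  D
  B and B->A  =>  A
Final known: {A, B, D, E}
New propositions: {A, D}
Count = 2

2


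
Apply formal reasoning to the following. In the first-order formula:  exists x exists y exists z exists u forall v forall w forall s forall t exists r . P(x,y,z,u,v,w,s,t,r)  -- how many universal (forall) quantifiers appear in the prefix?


Quantifier prefix: exists x exists y exists z exists u forall v forall w forall s forall t exists r
Mark each quantifier type:
  E E E E U U U U E
Universal count = 4, Existential count = 5
Asked for universal (forall) quantifiers: 4

4


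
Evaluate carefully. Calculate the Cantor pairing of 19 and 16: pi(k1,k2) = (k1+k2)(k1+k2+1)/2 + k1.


k1 + k2 = 35
(k1+k2)(k1+k2+1)/2 = 35 * 36 / 2 = 630
pi = 630 + 19 = 649

649


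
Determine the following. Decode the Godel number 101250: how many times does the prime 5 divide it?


Factorize 101250 by dividing by 5 repeatedly.
Division steps: 5 divides 101250 exactly 4 time(s).
Exponent of 5 = 4

4


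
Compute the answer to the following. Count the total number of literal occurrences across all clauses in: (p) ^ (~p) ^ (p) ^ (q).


Counting literals in each clause:
Clause 1: 1 literal(s)
Clause 2: 1 literal(s)
Clause 3: 1 literal(s)
Clause 4: 1 literal(s)
Total = 4

4


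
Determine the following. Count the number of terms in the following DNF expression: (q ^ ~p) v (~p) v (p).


A DNF formula is a disjunction of terms (conjunctions).
Terms are separated by v.
Counting the disjuncts: 3 terms.

3


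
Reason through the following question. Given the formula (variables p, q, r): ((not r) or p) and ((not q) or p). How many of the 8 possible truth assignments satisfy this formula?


Evaluate all 8 assignments for p, q, r:
p=0, q=0, r=0: 1
p=0, q=0, r=1: 0
p=0, q=1, r=0: 0
p=0, q=1, r=1: 0
p=1, q=0, r=0: 1
p=1, q=0, r=1: 1
p=1, q=1, r=0: 1
p=1, q=1, r=1: 1
Satisfying count = 5

5


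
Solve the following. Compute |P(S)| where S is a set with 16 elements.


The power set of a set with n elements has 2^n elements.
|P(S)| = 2^16 = 65536

65536


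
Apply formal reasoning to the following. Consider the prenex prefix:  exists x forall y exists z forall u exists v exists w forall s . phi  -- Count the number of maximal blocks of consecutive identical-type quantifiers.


Quantifier-type sequence: E A E A E E A  (A=forall, E=exists)
Group into maximal same-type runs:
  Ex1 | Ax1 | Ex1 | Ax1 | Ex2 | Ax1
Number of blocks = 6

6


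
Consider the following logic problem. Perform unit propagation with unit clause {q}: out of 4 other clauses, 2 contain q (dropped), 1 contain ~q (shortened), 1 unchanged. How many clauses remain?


Satisfied (removed): 2
Shortened (remain): 1
Unchanged (remain): 1
Remaining = 1 + 1 = 2

2


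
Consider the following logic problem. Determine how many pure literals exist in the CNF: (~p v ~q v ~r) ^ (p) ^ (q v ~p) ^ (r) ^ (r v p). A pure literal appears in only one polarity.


Check each variable for pure literal status:
p: mixed (not pure)
q: mixed (not pure)
r: mixed (not pure)
Pure literal count = 0

0


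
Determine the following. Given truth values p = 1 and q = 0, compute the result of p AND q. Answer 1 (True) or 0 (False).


p = 1, q = 0
Operation: p AND q
Evaluate: 1 AND 0 = 0

0


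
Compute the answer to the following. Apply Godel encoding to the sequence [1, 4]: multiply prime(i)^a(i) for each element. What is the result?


Encode each element as an exponent of the corresponding prime:
  2^1 = 2
  3^4 = 81
Product = 2 * 81 = 162

162


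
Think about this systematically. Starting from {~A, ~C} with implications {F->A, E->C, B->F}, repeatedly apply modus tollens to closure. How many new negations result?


Initial negated facts: {~A, ~C}
Apply modus tollens to closure:
  ~A and F->A  =>  ~F
  ~C and E->C  =>  ~E
  ~F and B->F  =>  ~B
Final negated: {~A, ~B, ~C, ~E, ~F}
New negations: {~B, ~E, ~F}
Count = 3

3


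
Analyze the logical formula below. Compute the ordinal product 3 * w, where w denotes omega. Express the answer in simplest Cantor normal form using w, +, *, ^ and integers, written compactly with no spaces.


Compute 3 * w.
Ordinal * is associative and left-distributive over +, but NOT commutative; for finite n>1, n*w = w but w*n stays w*n.
For finite n>0, n * w = sup{n*k : k<w} = w. So 3 * w = w.
Result = w

w


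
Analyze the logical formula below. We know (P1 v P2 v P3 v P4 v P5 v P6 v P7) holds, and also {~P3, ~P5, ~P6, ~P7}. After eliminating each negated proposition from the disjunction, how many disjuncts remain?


Original disjuncts (7): P1, P2, P3, P4, P5, P6, P7
Negated (eliminate): ~P3, ~P5, ~P6, ~P7
Remaining disjuncts: P1, P2, P4
Count = 7 - 4 = 3

3


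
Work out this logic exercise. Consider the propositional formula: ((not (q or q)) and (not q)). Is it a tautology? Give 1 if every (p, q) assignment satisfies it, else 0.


Check all 4 assignments:
p=0, q=0: 1
p=0, q=1: 0
p=1, q=0: 1
p=1, q=1: 0
Satisfying count = 2/4.
Tautology iff count = 4: no.

0


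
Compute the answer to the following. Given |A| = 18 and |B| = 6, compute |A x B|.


The Cartesian product A x B contains all ordered pairs (a, b).
|A x B| = |A| * |B| = 18 * 6 = 108

108


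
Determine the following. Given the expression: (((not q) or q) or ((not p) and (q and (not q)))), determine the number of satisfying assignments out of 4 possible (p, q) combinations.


Check all 4 assignments:
p=0, q=0: 1
p=0, q=1: 1
p=1, q=0: 1
p=1, q=1: 1
Count of True = 4

4


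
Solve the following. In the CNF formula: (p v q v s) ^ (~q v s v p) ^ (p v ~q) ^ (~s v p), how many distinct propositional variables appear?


Identify each variable that appears in the formula.
Variables found: p, q, s
Count = 3

3


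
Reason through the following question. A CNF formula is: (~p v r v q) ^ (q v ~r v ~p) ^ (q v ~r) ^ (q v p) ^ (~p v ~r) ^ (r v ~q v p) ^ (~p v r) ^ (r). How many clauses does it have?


A CNF formula is a conjunction of clauses.
Clauses are separated by ^.
Counting the conjuncts: 8 clauses.

8


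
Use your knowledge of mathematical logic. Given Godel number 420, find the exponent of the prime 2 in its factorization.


Factorize 420 by dividing by 2 repeatedly.
Division steps: 2 divides 420 exactly 2 time(s).
Exponent of 2 = 2

2


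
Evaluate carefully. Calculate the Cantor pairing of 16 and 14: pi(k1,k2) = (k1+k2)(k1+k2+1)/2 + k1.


k1 + k2 = 30
(k1+k2)(k1+k2+1)/2 = 30 * 31 / 2 = 465
pi = 465 + 16 = 481

481


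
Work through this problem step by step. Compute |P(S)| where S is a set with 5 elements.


The power set of a set with n elements has 2^n elements.
|P(S)| = 2^5 = 32

32


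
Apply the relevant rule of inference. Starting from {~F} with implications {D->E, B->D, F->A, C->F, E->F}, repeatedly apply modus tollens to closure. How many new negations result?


Initial negated facts: {~F}
Apply modus tollens to closure:
  ~F and C->F  =>  ~C
  ~F and E->F  =>  ~E
  ~E and D->E  =>  ~D
  ~D and B->D  =>  ~B
Final negated: {~B, ~C, ~D, ~E, ~F}
New negations: {~B, ~C, ~D, ~E}
Count = 4

4


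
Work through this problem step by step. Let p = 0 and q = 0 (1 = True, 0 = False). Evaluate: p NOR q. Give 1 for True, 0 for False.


p = 0, q = 0
Operation: p NOR q
Evaluate: 0 NOR 0 = 1

1


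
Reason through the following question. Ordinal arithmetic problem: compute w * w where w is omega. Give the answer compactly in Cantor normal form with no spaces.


Compute w * w.
Ordinal * is associative and left-distributive over +, but NOT commutative; for finite n>1, n*w = w but w*n stays w*n.
w * w = w^2 by definition.
Result = w^2

w^2


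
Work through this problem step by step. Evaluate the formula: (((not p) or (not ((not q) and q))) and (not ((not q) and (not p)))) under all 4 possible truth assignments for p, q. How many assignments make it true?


Check all 4 assignments:
p=0, q=0: 0
p=0, q=1: 1
p=1, q=0: 1
p=1, q=1: 1
Count of True = 3

3


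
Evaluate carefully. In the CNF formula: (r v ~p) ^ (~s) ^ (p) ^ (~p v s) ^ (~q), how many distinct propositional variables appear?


Identify each variable that appears in the formula.
Variables found: p, q, r, s
Count = 4

4


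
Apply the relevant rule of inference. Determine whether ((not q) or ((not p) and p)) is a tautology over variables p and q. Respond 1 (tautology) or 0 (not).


Check all 4 assignments:
p=0, q=0: 1
p=0, q=1: 0
p=1, q=0: 1
p=1, q=1: 0
Satisfying count = 2/4.
Tautology iff count = 4: no.

0


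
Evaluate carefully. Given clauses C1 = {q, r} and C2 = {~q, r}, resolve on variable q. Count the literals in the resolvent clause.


Remove q from C1 and ~q from C2.
C1 remainder: {r}
C2 remainder: {r}
Union (resolvent): {r}
Resolvent has 1 literal(s).

1


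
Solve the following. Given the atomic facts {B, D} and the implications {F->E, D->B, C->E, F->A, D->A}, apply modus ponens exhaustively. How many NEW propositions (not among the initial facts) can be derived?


Initial facts: {B, D}
Apply modus ponens to closure:
  D and D->A  =>  A
Final known: {A, B, D}
New propositions: {A}
Count = 1

1


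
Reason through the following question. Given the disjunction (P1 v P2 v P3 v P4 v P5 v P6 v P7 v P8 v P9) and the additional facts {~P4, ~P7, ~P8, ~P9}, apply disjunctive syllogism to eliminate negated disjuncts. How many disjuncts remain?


Original disjuncts (9): P1, P2, P3, P4, P5, P6, P7, P8, P9
Negated (eliminate): ~P4, ~P7, ~P8, ~P9
Remaining disjuncts: P1, P2, P3, P5, P6
Count = 9 - 4 = 5

5


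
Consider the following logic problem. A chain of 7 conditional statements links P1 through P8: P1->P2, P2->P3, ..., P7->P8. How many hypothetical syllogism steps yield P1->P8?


With 7 implications in a chain connecting 8 propositions:
P1->P2, P2->P3, ..., P7->P8
Steps needed = (number of implications) - 1 = 7 - 1 = 6

6


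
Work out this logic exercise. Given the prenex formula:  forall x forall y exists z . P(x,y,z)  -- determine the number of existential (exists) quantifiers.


Quantifier prefix: forall x forall y exists z
Mark each quantifier type:
  U U E
Universal count = 2, Existential count = 1
Asked for existential (exists) quantifiers: 1

1


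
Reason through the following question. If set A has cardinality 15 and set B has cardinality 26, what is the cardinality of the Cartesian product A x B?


The Cartesian product A x B contains all ordered pairs (a, b).
|A x B| = |A| * |B| = 15 * 26 = 390

390


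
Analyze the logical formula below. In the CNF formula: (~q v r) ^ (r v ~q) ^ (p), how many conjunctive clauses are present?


A CNF formula is a conjunction of clauses.
Clauses are separated by ^.
Counting the conjuncts: 3 clauses.

3


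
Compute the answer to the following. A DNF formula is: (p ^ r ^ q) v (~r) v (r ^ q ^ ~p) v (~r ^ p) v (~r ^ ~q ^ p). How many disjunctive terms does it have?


A DNF formula is a disjunction of terms (conjunctions).
Terms are separated by v.
Counting the disjuncts: 5 terms.

5


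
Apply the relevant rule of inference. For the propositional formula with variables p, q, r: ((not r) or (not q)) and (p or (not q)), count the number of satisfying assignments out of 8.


Evaluate all 8 assignments for p, q, r:
p=0, q=0, r=0: 1
p=0, q=0, r=1: 1
p=0, q=1, r=0: 0
p=0, q=1, r=1: 0
p=1, q=0, r=0: 1
p=1, q=0, r=1: 1
p=1, q=1, r=0: 1
p=1, q=1, r=1: 0
Satisfying count = 5

5


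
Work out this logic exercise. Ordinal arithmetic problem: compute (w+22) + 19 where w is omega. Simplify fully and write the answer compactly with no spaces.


Compute (w+22) + 19.
Ordinal + is associative but NOT commutative; for finite n>0, n + w = w but w + n stays w+n.
By associativity: (w+22) + 19 = w + (22+19) = w+41.
Result = w+41

w+41


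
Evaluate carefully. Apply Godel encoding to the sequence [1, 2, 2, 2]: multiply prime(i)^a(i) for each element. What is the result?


Encode each element as an exponent of the corresponding prime:
  2^1 = 2
  3^2 = 9
  5^2 = 25
  7^2 = 49
Product = 2 * 9 * 25 * 49 = 22050

22050


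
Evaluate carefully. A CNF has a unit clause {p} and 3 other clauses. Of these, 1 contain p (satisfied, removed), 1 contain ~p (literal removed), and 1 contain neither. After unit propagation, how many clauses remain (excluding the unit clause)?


Satisfied (removed): 1
Shortened (remain): 1
Unchanged (remain): 1
Remaining = 1 + 1 = 2

2


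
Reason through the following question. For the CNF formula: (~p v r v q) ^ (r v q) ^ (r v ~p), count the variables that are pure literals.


Check each variable for pure literal status:
p: pure negative
q: pure positive
r: pure positive
Pure literal count = 3

3


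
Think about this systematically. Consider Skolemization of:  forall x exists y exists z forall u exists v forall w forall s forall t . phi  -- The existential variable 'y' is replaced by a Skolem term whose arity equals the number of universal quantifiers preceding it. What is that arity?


Quantifier prefix: forall x exists y exists z forall u exists v forall w forall s forall t
'y' is existentially quantified at position 2.
Universal variables preceding it: x
Skolem function arity = 1

1


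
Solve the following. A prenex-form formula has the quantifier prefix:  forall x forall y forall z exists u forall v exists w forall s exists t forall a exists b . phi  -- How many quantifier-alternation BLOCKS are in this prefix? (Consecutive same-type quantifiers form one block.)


Quantifier-type sequence: A A A E A E A E A E  (A=forall, E=exists)
Group into maximal same-type runs:
  Ax3 | Ex1 | Ax1 | Ex1 | Ax1 | Ex1 | Ax1 | Ex1
Number of blocks = 8

8


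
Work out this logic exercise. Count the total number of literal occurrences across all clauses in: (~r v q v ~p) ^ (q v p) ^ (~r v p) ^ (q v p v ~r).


Counting literals in each clause:
Clause 1: 3 literal(s)
Clause 2: 2 literal(s)
Clause 3: 2 literal(s)
Clause 4: 3 literal(s)
Total = 10

10


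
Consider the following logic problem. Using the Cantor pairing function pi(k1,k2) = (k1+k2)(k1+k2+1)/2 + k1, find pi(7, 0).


k1 + k2 = 7
(k1+k2)(k1+k2+1)/2 = 7 * 8 / 2 = 28
pi = 28 + 7 = 35

35


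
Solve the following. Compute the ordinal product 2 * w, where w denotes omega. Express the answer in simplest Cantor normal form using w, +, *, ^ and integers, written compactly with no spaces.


Compute 2 * w.
Ordinal * is associative and left-distributive over +, but NOT commutative; for finite n>1, n*w = w but w*n stays w*n.
For finite n>0, n * w = sup{n*k : k<w} = w. So 2 * w = w.
Result = w

w


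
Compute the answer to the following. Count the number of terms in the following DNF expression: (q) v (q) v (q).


A DNF formula is a disjunction of terms (conjunctions).
Terms are separated by v.
Counting the disjuncts: 3 terms.

3


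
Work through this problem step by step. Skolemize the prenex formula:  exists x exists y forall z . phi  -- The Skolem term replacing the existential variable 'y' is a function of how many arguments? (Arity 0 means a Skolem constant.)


Quantifier prefix: exists x exists y forall z
'y' is existentially quantified at position 2.
No universal quantifiers precede it.
Skolem function arity = 0 (a Skolem constant)

0


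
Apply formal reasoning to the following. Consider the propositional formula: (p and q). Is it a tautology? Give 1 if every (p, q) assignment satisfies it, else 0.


Check all 4 assignments:
p=0, q=0: 0
p=0, q=1: 0
p=1, q=0: 0
p=1, q=1: 1
Satisfying count = 1/4.
Tautology iff count = 4: no.

0


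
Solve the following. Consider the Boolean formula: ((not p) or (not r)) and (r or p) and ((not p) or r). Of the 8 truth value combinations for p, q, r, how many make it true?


Evaluate all 8 assignments for p, q, r:
p=0, q=0, r=0: 0
p=0, q=0, r=1: 1
p=0, q=1, r=0: 0
p=0, q=1, r=1: 1
p=1, q=0, r=0: 0
p=1, q=0, r=1: 0
p=1, q=1, r=0: 0
p=1, q=1, r=1: 0
Satisfying count = 2

2


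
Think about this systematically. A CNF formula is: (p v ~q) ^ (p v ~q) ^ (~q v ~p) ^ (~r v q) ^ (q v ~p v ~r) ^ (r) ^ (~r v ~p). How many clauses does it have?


A CNF formula is a conjunction of clauses.
Clauses are separated by ^.
Counting the conjuncts: 7 clauses.

7


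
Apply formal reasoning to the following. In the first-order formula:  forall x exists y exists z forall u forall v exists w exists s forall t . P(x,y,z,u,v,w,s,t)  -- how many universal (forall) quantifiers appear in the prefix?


Quantifier prefix: forall x exists y exists z forall u forall v exists w exists s forall t
Mark each quantifier type:
  U E E U U E E U
Universal count = 4, Existential count = 4
Asked for universal (forall) quantifiers: 4

4


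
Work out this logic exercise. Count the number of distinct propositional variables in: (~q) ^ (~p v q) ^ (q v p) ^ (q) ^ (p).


Identify each variable that appears in the formula.
Variables found: p, q
Count = 2

2


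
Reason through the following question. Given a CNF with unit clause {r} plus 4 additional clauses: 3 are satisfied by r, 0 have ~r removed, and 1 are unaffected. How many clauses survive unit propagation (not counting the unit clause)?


Satisfied (removed): 3
Shortened (remain): 0
Unchanged (remain): 1
Remaining = 0 + 1 = 1

1


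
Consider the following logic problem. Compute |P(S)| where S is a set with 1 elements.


The power set of a set with n elements has 2^n elements.
|P(S)| = 2^1 = 2

2


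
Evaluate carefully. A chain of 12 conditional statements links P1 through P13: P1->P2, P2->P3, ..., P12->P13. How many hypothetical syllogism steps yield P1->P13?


With 12 implications in a chain connecting 13 propositions:
P1->P2, P2->P3, ..., P12->P13
Steps needed = (number of implications) - 1 = 12 - 1 = 11

11


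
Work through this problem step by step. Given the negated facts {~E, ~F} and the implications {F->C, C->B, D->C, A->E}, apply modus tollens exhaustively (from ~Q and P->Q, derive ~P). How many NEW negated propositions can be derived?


Initial negated facts: {~E, ~F}
Apply modus tollens to closure:
  ~E and A->E  =>  ~A
Final negated: {~A, ~E, ~F}
New negations: {~A}
Count = 1

1


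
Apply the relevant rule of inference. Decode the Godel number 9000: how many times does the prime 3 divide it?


Factorize 9000 by dividing by 3 repeatedly.
Division steps: 3 divides 9000 exactly 2 time(s).
Exponent of 3 = 2

2


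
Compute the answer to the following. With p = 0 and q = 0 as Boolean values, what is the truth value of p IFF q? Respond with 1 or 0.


p = 0, q = 0
Operation: p IFF q
Evaluate: 0 IFF 0 = 1

1


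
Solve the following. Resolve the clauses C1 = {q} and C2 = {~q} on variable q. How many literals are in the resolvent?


Remove q from C1 and ~q from C2.
C1 remainder: {}
C2 remainder: {}
Union (resolvent): {} (empty clause)
Resolvent has 0 literal(s).

0


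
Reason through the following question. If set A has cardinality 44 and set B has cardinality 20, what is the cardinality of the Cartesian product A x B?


The Cartesian product A x B contains all ordered pairs (a, b).
|A x B| = |A| * |B| = 44 * 20 = 880

880


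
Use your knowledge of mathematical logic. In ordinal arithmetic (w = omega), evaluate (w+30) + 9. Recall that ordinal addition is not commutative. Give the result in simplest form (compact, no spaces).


Compute (w+30) + 9.
Ordinal + is associative but NOT commutative; for finite n>0, n + w = w but w + n stays w+n.
By associativity: (w+30) + 9 = w + (30+9) = w+39.
Result = w+39

w+39
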